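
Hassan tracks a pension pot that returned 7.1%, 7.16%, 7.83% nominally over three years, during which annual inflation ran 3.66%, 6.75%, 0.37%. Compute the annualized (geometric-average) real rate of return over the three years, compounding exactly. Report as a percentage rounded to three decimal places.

Nominal growth factor = 1.0710 × 1.0716 × 1.0783 = 1.237547226
Price-level growth factor = 1.0366 × 1.0675 × 1.0037 = 1.110664811
Real growth factor = 1.237547226 / 1.110664811 = 1.114240060
Annualized real rate = 1.114240060^(1/3) − 1 = 3.67155% → 3.672%.

3.672%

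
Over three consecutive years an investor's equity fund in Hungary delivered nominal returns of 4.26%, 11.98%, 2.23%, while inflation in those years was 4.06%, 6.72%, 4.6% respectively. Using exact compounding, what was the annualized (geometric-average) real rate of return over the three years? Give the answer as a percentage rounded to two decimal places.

0.91%

Compound the nominal returns: 1.0426 × 1.1198 × 1.0223 = 1.19353881.
Compound inflation: 1.0406 × 1.0672 × 1.0460 = 1.16161262.
Deflate: 1.19353881 / 1.16161262 = 1.02748436.
Annualized real rate = 1.02748436^(1/3) − 1 = 0.9079% → 0.91%.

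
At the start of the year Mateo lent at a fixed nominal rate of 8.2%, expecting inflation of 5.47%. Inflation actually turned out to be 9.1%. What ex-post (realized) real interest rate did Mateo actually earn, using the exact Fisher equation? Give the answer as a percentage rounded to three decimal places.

-0.825%

Ex-post: (1 + 0.0820)/(1 + 0.0910) − 1 = -0.8249%
So the realized real rate is -0.825%.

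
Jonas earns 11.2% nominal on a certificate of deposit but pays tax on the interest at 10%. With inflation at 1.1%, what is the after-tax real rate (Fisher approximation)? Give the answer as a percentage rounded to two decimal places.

8.98%

After-tax nominal return = 11.2% × (1 − 0.1) = 10.0800%.
r ≈ 10.0800% − 1.1% → 8.98%.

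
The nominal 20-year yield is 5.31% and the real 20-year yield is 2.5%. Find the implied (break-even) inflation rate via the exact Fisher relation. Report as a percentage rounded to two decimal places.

(1 + π) = (1 + i)/(1 + r) = 1.05310 / 1.02500 = 1.027415
Break-even inflation = 1.027415 − 1 → 2.74%.

2.74%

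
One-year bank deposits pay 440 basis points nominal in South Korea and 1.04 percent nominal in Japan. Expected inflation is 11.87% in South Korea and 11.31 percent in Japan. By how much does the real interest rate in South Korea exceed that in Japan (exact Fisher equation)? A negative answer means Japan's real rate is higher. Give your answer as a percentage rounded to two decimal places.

2.55%

South Korea: (1 + 0.0440)/(1 + 0.1187) − 1 = -6.6774%
Japan: (1 + 0.0104)/(1 + 0.1131) − 1 = -9.2265%
Differential = -6.6774% − (-9.2265%) = 2.5491% → 2.55%.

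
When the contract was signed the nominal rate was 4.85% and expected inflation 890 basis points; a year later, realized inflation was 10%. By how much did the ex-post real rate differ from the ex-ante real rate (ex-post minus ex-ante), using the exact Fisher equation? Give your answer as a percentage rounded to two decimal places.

Ex-ante: (1 + 0.0485)/(1 + 0.0890) − 1 = -3.7190%
Ex-post: (1 + 0.0485)/(1 + 0.1000) − 1 = -4.6818%
Difference (ex-post − ex-ante) = -0.9628% → -0.96%.

-0.96%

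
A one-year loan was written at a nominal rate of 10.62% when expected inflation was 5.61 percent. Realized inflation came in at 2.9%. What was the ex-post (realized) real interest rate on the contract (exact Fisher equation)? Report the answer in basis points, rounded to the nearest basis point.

Ex-post: (1 + 0.1062)/(1 + 0.0290) − 1 = 7.5024%
So the realized real rate is 750 basis points.

750 basis points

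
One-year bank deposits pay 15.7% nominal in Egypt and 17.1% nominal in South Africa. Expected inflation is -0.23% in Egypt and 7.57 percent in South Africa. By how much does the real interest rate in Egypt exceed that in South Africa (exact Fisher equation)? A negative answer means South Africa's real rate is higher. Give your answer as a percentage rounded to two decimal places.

7.11%

Egypt: (1 + 0.1570)/(1 − 0.0023) − 1 = 15.9667%
South Africa: (1 + 0.1710)/(1 + 0.0757) − 1 = 8.8593%
Differential = 15.9667% − 8.8593% = 7.1074% → 7.11%.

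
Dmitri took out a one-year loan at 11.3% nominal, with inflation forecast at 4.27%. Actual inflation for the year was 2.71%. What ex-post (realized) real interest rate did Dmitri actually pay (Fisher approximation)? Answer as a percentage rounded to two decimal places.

8.59%

Ex-post: 11.3% − 2.71% = 8.590%
So the realized real rate is 8.59%.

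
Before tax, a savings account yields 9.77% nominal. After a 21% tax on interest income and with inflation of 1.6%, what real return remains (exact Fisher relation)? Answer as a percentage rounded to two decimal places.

6.02%

After-tax nominal return = 9.77% × (1 − 0.21) = 7.7183%.
1 + r = 1.077183 / 1.01600 = 1.060219
After-tax real rate = 1.060219 − 1 → 6.02%.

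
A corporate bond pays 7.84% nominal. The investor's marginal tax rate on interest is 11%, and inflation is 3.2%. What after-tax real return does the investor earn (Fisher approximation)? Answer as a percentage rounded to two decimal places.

3.78%

After-tax nominal return = 7.84% × (1 − 0.11) = 6.9776%.
r ≈ 6.9776% − 3.2% → 3.78%.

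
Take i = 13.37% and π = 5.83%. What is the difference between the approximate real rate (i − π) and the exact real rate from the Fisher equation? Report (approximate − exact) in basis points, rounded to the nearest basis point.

42 basis points

Approximate: r ≈ 13.370% − 5.830% = 7.5400%
Exact: (1 + 0.1337)/(1 + 0.0583) − 1 = 7.1246%
Error = 7.5400% − 7.1246% = 0.4154% → 42 basis points.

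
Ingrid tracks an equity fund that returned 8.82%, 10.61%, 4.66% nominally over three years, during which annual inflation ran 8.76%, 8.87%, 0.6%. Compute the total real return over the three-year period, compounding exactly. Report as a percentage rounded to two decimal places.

5.76%

Nominal growth factor = 1.0882 × 1.1061 × 1.0466 = 1.259748
Price-level growth factor = 1.0876 × 1.0887 × 1.0060 = 1.191175
Real growth factor = 1.259748 / 1.191175 = 1.057568
Total real return = 1.057568 − 1 → 5.76%.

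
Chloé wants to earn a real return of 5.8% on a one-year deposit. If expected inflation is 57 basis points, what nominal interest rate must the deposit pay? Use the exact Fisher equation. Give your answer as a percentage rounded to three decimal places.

6.403%

(1 + i) = (1 + r)(1 + π) = 1.05800 × 1.00570 = 1.0640306
i = 1.0640306 − 1, so the required nominal rate is 6.403%.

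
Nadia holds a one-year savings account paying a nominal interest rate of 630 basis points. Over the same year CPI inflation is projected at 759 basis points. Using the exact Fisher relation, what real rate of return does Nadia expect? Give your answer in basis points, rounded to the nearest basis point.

-120 basis points

1 + r = 1.06300 / 1.07590 = 0.988010
r = 0.988010 − 1 = -1.1990%, i.e. -120 basis points.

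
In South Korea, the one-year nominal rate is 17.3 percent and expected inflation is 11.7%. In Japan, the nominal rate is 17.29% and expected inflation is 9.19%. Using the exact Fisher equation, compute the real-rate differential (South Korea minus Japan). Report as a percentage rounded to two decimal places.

South Korea: (1 + 0.1730)/(1 + 0.1170) − 1 = 5.0134%
Japan: (1 + 0.1729)/(1 + 0.0919) − 1 = 7.4183%
Differential = 5.0134% − 7.4183% = -2.4048% → -2.40%.

-2.40%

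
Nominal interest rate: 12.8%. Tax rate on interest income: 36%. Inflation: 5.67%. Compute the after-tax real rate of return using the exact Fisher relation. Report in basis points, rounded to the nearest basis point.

239 basis points

After-tax nominal return = 12.8% × (1 − 0.36) = 8.1920%.
1 + r = 1.08192 / 1.05670 = 1.023867
After-tax real rate = 1.023867 − 1 → 239 basis points.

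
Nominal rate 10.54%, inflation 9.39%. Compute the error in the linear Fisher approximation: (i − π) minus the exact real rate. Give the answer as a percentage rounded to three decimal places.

Approximate: r ≈ 10.540% − 9.390% = 1.1500%
Exact: (1 + 0.1054)/(1 + 0.0939) − 1 = 1.0513%
Error = 1.1500% − 1.0513% = 0.0987% → 0.099%.

0.099%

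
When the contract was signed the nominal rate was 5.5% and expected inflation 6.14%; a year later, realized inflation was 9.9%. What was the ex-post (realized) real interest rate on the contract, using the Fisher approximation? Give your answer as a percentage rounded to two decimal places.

-4.40%

Ex-post: 5.5% − 9.9% = -4.400%
So the realized real rate is -4.40%.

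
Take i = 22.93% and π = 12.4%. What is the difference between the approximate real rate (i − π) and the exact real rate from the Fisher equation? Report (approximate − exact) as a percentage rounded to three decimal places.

Approximate: r ≈ 22.930% − 12.400% = 10.5300%
Exact: (1 + 0.2293)/(1 + 0.1240) − 1 = 9.3683%
Error = 10.5300% − 9.3683% = 1.1617% → 1.162%.

1.162%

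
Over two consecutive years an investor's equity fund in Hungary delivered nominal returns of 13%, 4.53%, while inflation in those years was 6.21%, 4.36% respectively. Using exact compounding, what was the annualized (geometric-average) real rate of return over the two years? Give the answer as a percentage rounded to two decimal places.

3.23%

Nominal growth factor = 1.1300 × 1.0453 = 1.18118900
Price-level growth factor = 1.0621 × 1.0436 = 1.10840756
Real growth factor = 1.18118900 / 1.10840756 = 1.06566307
Annualized real rate = 1.06566307^(1/2) − 1 = 3.2310% → 3.23%.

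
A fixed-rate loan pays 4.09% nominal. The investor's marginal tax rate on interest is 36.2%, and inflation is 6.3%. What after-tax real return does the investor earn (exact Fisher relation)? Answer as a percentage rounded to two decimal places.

-3.47%

After-tax nominal return = 4.09% × (1 − 0.362) = 2.60942%.
1 + r = 1.0260942 / 1.06300 = 0.965281
After-tax real rate = 0.965281 − 1 → -3.47%.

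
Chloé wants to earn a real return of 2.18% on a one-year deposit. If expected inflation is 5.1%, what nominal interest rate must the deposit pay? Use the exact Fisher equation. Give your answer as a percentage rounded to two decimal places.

7.39%

(1 + i) = (1 + r)(1 + π) = 1.02180 × 1.05100 = 1.0739118
i = 1.0739118 − 1, so the required nominal rate is 7.39%.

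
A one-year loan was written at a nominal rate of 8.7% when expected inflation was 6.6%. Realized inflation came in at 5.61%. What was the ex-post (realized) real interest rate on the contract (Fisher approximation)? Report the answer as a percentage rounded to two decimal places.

3.09%

Ex-post: 8.7% − 5.61% = 3.090%
So the realized real rate is 3.09%.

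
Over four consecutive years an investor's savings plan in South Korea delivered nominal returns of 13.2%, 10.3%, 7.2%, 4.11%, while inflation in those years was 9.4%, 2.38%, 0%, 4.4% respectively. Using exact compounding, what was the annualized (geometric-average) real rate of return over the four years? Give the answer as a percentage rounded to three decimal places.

Compound the nominal returns: 1.1320 × 1.1030 × 1.0720 × 1.0411 = 1.39350705.
Compound inflation: 1.0940 × 1.0238 × 1.0000 × 1.0440 = 1.16931884.
Deflate: 1.39350705 / 1.16931884 = 1.19172548.
Annualized real rate = 1.19172548^(1/4) − 1 = 4.4826% → 4.483%.

4.483%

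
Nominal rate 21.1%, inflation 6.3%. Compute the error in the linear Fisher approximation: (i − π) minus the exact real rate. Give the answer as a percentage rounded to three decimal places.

Approximate: r ≈ 21.100% − 6.300% = 14.8000%
Exact: (1 + 0.2110)/(1 + 0.0630) − 1 = 13.9229%
Error = 14.8000% − 13.9229% = 0.8771% → 0.877%.

0.877%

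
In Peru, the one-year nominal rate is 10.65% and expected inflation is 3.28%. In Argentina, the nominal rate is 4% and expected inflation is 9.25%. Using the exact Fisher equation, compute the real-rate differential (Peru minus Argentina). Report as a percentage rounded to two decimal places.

Peru: (1 + 0.1065)/(1 + 0.0328) − 1 = 7.1359%
Argentina: (1 + 0.0400)/(1 + 0.0925) − 1 = -4.8055%
Differential = 7.1359% − (-4.8055%) = 11.9414% → 11.94%.

11.94%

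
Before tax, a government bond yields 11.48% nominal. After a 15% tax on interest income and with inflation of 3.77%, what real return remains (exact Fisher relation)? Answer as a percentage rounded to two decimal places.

5.77%

After-tax nominal return = 11.48% × (1 − 0.15) = 9.7580%.
1 + r = 1.09758 / 1.03770 = 1.057705
After-tax real rate = 1.057705 − 1 → 5.77%.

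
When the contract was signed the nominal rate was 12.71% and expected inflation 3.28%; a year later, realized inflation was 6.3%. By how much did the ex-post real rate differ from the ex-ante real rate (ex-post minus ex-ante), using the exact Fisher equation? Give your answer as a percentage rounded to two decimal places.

Ex-ante: (1 + 0.1271)/(1 + 0.0328) − 1 = 9.1305%
Ex-post: (1 + 0.1271)/(1 + 0.0630) − 1 = 6.0301%
Difference (ex-post − ex-ante) = -3.1004% → -3.10%.

-3.10%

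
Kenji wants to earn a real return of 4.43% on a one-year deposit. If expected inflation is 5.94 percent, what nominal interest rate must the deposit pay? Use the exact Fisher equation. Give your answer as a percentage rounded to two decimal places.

(1 + i) = (1 + r)(1 + π) = 1.04430 × 1.05940 = 1.10633142
i = 1.10633142 − 1, so the required nominal rate is 10.63%.

10.63%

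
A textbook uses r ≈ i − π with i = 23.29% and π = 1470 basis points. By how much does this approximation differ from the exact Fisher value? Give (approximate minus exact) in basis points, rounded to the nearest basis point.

110 basis points

Approximate: r ≈ 23.290% − 14.700% = 8.5900%
Exact: (1 + 0.2329)/(1 + 0.1470) − 1 = 7.4891%
Error = 8.5900% − 7.4891% = 1.1009% → 110 basis points.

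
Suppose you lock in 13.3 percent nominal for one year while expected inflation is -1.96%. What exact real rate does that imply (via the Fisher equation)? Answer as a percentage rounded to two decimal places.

15.57%

1 + r = 1.13300 / 0.98040 = 1.155651
r = 1.155651 − 1 = 15.5651%, i.e. 15.57%.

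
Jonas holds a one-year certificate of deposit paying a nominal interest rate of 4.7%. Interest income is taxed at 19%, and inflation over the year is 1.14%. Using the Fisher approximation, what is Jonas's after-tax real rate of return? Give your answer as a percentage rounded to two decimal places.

After-tax nominal return = 4.7% × (1 − 0.19) = 3.8070%.
r ≈ 3.8070% − 1.14% → 2.67%.

2.67%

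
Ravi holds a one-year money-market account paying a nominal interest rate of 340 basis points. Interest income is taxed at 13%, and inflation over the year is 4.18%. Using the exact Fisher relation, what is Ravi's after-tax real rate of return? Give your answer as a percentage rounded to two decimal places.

After-tax nominal return = 3.4% × (1 − 0.13) = 2.9580%.
1 + r = 1.02958 / 1.04180 = 0.988270
After-tax real rate = 0.988270 − 1 → -1.17%.

-1.17%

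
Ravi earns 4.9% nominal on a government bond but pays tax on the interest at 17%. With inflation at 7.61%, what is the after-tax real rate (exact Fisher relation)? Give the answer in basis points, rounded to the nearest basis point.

-329 basis points

After-tax nominal return = 4.9% × (1 − 0.17) = 4.0670%.
1 + r = 1.04067 / 1.07610 = 0.967076
After-tax real rate = 0.967076 − 1 → -329 basis points.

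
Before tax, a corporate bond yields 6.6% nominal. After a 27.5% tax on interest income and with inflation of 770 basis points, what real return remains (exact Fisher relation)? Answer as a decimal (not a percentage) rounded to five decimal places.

After-tax nominal return = 6.6% × (1 − 0.275) = 4.7850%.
1 + r = 1.04785 / 1.07700 = 0.972934
After-tax real rate = 0.972934 − 1 → -0.02707.

-0.02707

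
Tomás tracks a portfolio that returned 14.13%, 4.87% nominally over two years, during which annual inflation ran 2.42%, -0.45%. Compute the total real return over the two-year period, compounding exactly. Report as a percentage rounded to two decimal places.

Nominal growth factor = 1.1413 × 1.0487 = 1.196881
Price-level growth factor = 1.0242 × 0.9955 = 1.019591
Real growth factor = 1.196881 / 1.019591 = 1.173884
Total real return = 1.173884 − 1 → 17.39%.

17.39%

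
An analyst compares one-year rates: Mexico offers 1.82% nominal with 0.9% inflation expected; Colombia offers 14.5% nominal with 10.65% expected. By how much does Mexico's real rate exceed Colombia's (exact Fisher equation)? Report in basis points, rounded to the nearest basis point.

-257 basis points

Mexico: (1 + 0.0182)/(1 + 0.0090) − 1 = 0.9118%
Colombia: (1 + 0.1450)/(1 + 0.1065) − 1 = 3.4794%
Differential = 0.9118% − 3.4794% = -2.5676% → -257 basis points.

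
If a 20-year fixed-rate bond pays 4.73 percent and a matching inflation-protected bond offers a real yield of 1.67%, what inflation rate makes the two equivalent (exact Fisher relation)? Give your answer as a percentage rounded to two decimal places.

(1 + π) = (1 + i)/(1 + r) = 1.04730 / 1.01670 = 1.030097
Break-even inflation = 1.030097 − 1 → 3.01%.

3.01%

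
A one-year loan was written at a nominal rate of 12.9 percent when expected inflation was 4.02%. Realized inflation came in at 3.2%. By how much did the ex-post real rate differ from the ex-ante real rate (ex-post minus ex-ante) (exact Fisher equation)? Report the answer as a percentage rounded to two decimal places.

0.86%

Ex-ante: (1 + 0.1290)/(1 + 0.0402) − 1 = 8.5368%
Ex-post: (1 + 0.1290)/(1 + 0.0320) − 1 = 9.3992%
Difference (ex-post − ex-ante) = 0.8624% → 0.86%.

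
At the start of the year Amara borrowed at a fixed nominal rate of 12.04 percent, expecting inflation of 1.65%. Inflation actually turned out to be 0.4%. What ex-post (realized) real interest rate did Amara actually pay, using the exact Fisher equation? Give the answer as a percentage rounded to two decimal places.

11.59%

Ex-post: (1 + 0.1204)/(1 + 0.0040) − 1 = 11.5936%
So the realized real rate is 11.59%.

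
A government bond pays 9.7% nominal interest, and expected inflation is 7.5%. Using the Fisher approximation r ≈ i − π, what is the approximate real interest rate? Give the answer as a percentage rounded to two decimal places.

r ≈ i − π = 9.7% − 7.5% = 2.20%.

2.20%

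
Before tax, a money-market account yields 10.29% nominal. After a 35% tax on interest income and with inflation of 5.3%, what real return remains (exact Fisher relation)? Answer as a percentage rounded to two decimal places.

After-tax nominal return = 10.29% × (1 − 0.35) = 6.6885%.
1 + r = 1.066885 / 1.05300 = 1.013186
After-tax real rate = 1.013186 − 1 → 1.32%.

1.32%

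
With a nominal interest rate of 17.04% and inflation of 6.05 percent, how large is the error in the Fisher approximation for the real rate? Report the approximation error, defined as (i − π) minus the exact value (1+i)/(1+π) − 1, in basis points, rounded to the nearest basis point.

Approximate: r ≈ 17.040% − 6.050% = 10.9900%
Exact: (1 + 0.1704)/(1 + 0.0605) − 1 = 10.3630%
Error = 10.9900% − 10.3630% = 0.6270% → 63 basis points.

63 basis points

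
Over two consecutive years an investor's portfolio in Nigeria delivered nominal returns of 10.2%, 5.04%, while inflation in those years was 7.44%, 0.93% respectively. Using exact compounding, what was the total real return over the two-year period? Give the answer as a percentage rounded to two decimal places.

Compound the nominal returns: 1.1020 × 1.0504 = 1.157541.
Compound inflation: 1.0744 × 1.0093 = 1.084392.
Deflate: 1.157541 / 1.084392 = 1.067456.
Total real return = 1.067456 − 1 → 6.75%.

6.75%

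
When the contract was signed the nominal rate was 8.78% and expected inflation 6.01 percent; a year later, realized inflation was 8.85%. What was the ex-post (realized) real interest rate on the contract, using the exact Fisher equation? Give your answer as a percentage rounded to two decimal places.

Ex-post: (1 + 0.0878)/(1 + 0.0885) − 1 = -0.0643%
So the realized real rate is -0.06%.

-0.06%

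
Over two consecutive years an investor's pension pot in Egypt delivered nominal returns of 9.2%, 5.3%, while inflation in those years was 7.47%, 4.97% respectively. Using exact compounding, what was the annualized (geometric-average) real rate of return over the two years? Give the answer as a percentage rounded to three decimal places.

Compound the nominal returns: 1.0920 × 1.0530 = 1.14987600.
Compound inflation: 1.0747 × 1.0497 = 1.12811259.
Deflate: 1.14987600 / 1.12811259 = 1.01929188.
Annualized real rate = 1.01929188^(1/2) − 1 = 0.9600% → 0.960%.

0.960%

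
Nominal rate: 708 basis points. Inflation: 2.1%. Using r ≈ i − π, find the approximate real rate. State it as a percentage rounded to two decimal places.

4.98%

r ≈ i − π = 7.08% − 2.1% = 4.98%.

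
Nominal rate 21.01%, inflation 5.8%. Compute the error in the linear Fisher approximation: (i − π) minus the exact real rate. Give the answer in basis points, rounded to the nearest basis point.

Approximate: r ≈ 21.010% − 5.800% = 15.2100%
Exact: (1 + 0.2101)/(1 + 0.0580) − 1 = 14.3762%
Error = 15.2100% − 14.3762% = 0.8338% → 83 basis points.

83 basis points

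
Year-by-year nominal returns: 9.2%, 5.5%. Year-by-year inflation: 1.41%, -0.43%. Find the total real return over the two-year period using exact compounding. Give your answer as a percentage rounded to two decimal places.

14.09%

Nominal growth factor = 1.0920 × 1.0550 = 1.152060
Price-level growth factor = 1.0141 × 0.9957 = 1.009739
Real growth factor = 1.152060 / 1.009739 = 1.140948
Total real return = 1.140948 − 1 → 14.09%.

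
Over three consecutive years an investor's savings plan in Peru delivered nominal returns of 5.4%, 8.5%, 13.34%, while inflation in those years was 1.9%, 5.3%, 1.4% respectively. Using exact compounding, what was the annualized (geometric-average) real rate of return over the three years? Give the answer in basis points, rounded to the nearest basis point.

Nominal growth factor = 1.0540 × 1.0850 × 1.1334 = 1.29614491
Price-level growth factor = 1.0190 × 1.0530 × 1.0140 = 1.08802910
Real growth factor = 1.29614491 / 1.08802910 = 1.19127780
Annualized real rate = 1.19127780^(1/3) − 1 = 6.0078% → 601 basis points.

601 basis points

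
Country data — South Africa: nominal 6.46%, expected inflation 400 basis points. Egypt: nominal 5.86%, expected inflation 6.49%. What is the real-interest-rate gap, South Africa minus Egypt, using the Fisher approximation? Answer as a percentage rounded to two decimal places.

South Africa: 6.46% − 4% = 2.460%
Egypt: 5.86% − 6.49% = -0.630%
Differential = 3.090% → 3.09%.

3.09%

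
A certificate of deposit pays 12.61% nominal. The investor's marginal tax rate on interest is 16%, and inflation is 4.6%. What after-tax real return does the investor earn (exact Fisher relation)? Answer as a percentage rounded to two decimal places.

5.73%

After-tax nominal return = 12.61% × (1 − 0.16) = 10.5924%.
1 + r = 1.105924 / 1.04600 = 1.057289
After-tax real rate = 1.057289 − 1 → 5.73%.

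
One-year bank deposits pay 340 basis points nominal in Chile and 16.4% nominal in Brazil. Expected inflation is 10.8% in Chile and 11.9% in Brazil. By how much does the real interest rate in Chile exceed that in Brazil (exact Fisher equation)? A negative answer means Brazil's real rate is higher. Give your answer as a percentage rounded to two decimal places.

Chile: (1 + 0.0340)/(1 + 0.1080) − 1 = -6.6787%
Brazil: (1 + 0.1640)/(1 + 0.1190) − 1 = 4.0214%
Differential = -6.6787% − 4.0214% = -10.7001% → -10.70%.

-10.70%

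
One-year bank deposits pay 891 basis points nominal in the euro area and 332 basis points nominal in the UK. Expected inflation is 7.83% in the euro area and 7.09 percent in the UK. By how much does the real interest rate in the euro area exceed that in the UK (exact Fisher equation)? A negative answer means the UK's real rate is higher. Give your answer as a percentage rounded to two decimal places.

4.52%

The euro area: (1 + 0.0891)/(1 + 0.0783) − 1 = 1.0016%
The UK: (1 + 0.0332)/(1 + 0.0709) − 1 = -3.5204%
Differential = 1.0016% − (-3.5204%) = 4.5220% → 4.52%.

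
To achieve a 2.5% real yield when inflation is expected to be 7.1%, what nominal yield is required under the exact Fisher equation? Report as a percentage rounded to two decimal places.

(1 + i) = (1 + r)(1 + π) = 1.02500 × 1.07100 = 1.097775
i = 1.097775 − 1, so the required nominal rate is 9.78%.

9.78%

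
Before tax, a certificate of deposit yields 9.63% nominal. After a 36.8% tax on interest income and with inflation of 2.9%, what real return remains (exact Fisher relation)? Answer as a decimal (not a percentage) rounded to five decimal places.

0.03096

After-tax nominal return = 9.63% × (1 − 0.368) = 6.08616%.
1 + r = 1.0608616 / 1.02900 = 1.030964
After-tax real rate = 1.030964 − 1 → 0.03096.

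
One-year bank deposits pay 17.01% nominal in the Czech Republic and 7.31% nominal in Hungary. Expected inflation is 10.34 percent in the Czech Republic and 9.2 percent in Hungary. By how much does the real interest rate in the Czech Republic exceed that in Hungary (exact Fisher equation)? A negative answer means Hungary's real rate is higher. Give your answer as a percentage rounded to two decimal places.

The Czech Republic: (1 + 0.1701)/(1 + 0.1034) − 1 = 6.0450%
Hungary: (1 + 0.0731)/(1 + 0.0920) − 1 = -1.7308%
Differential = 6.0450% − (-1.7308%) = 7.7757% → 7.78%.

7.78%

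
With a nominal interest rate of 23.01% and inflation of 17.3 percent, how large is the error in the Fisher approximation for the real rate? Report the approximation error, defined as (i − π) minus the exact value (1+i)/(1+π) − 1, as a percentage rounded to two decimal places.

0.84%

Approximate: r ≈ 23.010% − 17.300% = 5.7100%
Exact: (1 + 0.2301)/(1 + 0.1730) − 1 = 4.8679%
Error = 5.7100% − 4.8679% = 0.8421% → 0.84%.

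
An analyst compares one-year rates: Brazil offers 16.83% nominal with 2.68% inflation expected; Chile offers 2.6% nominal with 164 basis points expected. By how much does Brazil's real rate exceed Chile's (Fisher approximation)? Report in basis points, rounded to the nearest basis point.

Brazil: 16.83% − 2.68% = 14.150%
Chile: 2.6% − 1.64% = 0.960%
Differential = 13.190% → 1319 basis points.

1319 basis points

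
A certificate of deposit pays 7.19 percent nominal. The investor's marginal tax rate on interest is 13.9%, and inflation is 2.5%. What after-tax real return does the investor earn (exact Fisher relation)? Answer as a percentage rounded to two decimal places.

3.60%

After-tax nominal return = 7.19% × (1 − 0.139) = 6.19059%.
1 + r = 1.0619059 / 1.02500 = 1.036006
After-tax real rate = 1.036006 − 1 → 3.60%.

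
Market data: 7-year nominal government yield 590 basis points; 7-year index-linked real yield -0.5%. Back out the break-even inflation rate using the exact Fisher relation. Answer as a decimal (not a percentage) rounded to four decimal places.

0.0643

(1 + π) = (1 + i)/(1 + r) = 1.05900 / 0.99500 = 1.064322
Break-even inflation = 1.064322 − 1 → 0.0643.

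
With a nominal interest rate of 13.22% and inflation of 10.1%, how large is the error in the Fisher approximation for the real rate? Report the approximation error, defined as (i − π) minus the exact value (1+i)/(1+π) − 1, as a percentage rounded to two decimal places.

Approximate: r ≈ 13.220% − 10.100% = 3.1200%
Exact: (1 + 0.1322)/(1 + 0.1010) − 1 = 2.8338%
Error = 3.1200% − 2.8338% = 0.2862% → 0.29%.

0.29%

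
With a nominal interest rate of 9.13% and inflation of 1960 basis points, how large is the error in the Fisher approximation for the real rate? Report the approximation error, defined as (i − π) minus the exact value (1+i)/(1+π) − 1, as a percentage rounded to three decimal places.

-1.716%

Approximate: r ≈ 9.130% − 19.600% = -10.4700%
Exact: (1 + 0.0913)/(1 + 0.1960) − 1 = -8.7542%
Error = -10.4700% − (-8.7542%) = -1.7158% → -1.716%.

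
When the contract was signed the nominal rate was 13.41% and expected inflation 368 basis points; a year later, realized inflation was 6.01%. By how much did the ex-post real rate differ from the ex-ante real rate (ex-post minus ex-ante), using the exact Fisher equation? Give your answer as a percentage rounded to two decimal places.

-2.40%

Ex-ante: (1 + 0.1341)/(1 + 0.0368) − 1 = 9.3846%
Ex-post: (1 + 0.1341)/(1 + 0.0601) − 1 = 6.9805%
Difference (ex-post − ex-ante) = -2.4042% → -2.40%.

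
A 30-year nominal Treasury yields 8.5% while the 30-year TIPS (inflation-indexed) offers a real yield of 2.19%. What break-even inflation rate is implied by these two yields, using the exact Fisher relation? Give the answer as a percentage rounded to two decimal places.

(1 + π) = (1 + i)/(1 + r) = 1.08500 / 1.02190 = 1.061748
Break-even inflation = 1.061748 − 1 → 6.17%.

6.17%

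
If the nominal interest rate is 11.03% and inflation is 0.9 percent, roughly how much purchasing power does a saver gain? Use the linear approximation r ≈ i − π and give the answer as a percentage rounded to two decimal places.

r ≈ i − π = 11.03% − 0.9% = 10.13%.

10.13%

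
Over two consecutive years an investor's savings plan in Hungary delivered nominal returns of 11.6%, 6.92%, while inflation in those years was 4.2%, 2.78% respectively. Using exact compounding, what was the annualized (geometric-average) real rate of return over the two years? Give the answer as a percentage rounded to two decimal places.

Nominal growth factor = 1.1160 × 1.0692 = 1.19322720
Price-level growth factor = 1.0420 × 1.0278 = 1.07096760
Real growth factor = 1.19322720 / 1.07096760 = 1.11415808
Annualized real rate = 1.11415808^(1/2) − 1 = 5.5537% → 5.55%.

5.55%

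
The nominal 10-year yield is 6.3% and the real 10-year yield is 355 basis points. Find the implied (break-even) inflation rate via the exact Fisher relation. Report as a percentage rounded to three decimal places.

(1 + π) = (1 + i)/(1 + r) = 1.06300 / 1.03550 = 1.026557
Break-even inflation = 1.026557 − 1 → 2.656%.

2.656%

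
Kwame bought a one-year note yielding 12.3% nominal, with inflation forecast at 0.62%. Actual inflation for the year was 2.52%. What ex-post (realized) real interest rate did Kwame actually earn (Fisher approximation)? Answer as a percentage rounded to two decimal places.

Ex-post: 12.3% − 2.52% = 9.780%
So the realized real rate is 9.78%.

9.78%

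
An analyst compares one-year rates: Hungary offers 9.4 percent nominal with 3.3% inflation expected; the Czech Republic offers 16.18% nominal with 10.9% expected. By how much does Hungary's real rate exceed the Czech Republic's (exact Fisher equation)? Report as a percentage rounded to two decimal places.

Hungary: (1 + 0.0940)/(1 + 0.0330) − 1 = 5.9051%
The Czech Republic: (1 + 0.1618)/(1 + 0.1090) − 1 = 4.7610%
Differential = 5.9051% − 4.7610% = 1.1441% → 1.14%.

1.14%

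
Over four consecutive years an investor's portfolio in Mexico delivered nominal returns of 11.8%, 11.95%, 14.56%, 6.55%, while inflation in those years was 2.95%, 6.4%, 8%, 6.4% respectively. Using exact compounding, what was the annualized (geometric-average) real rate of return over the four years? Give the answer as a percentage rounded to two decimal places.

Compound the nominal returns: 1.1180 × 1.1195 × 1.1456 × 1.0655 = 1.52775024.
Compound inflation: 1.0295 × 1.0640 × 1.0800 × 1.0640 = 1.25873226.
Deflate: 1.52775024 / 1.25873226 = 1.21372137.
Annualized real rate = 1.21372137^(1/4) − 1 = 4.9614% → 4.96%.

4.96%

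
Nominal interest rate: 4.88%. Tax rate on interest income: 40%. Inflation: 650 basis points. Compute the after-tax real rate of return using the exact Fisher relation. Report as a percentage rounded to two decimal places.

-3.35%

After-tax nominal return = 4.88% × (1 − 0.4) = 2.9280%.
1 + r = 1.02928 / 1.06500 = 0.966460
After-tax real rate = 0.966460 − 1 → -3.35%.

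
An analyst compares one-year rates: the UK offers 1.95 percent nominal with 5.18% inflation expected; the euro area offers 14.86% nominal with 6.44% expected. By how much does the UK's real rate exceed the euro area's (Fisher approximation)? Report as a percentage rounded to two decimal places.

The UK: 1.95% − 5.18% = -3.230%
The euro area: 14.86% − 6.44% = 8.420%
Differential = -11.650% → -11.65%.

-11.65%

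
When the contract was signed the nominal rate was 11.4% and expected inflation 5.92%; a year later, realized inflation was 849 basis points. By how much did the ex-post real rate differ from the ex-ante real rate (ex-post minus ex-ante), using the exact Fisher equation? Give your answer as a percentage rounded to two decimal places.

-2.49%

Ex-ante: (1 + 0.1140)/(1 + 0.0592) − 1 = 5.1737%
Ex-post: (1 + 0.1140)/(1 + 0.0849) − 1 = 2.6823%
Difference (ex-post − ex-ante) = -2.4914% → -2.49%.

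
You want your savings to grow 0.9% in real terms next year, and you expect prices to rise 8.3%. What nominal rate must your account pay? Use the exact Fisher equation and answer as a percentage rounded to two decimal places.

(1 + i) = (1 + r)(1 + π) = 1.00900 × 1.08300 = 1.092747
i = 1.092747 − 1, so the required nominal rate is 9.27%.

9.27%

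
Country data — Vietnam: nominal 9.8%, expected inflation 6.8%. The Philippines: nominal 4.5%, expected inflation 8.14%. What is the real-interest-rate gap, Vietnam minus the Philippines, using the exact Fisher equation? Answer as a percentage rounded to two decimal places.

6.17%

Vietnam: (1 + 0.0980)/(1 + 0.0680) − 1 = 2.808989%
The Philippines: (1 + 0.0450)/(1 + 0.0814) − 1 = -3.366007%
Differential = 2.808989% − (-3.366007%) = 6.174996% → 6.17%.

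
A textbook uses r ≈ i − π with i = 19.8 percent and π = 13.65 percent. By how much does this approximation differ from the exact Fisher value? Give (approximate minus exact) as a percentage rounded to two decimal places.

0.74%

Approximate: r ≈ 19.800% − 13.650% = 6.1500%
Exact: (1 + 0.1980)/(1 + 0.1365) − 1 = 5.4114%
Error = 6.1500% − 5.4114% = 0.7386% → 0.74%.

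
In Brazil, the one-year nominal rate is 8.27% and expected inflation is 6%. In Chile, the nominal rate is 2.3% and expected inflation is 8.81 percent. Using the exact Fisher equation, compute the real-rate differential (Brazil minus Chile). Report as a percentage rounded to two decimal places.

8.12%

Brazil: (1 + 0.0827)/(1 + 0.0600) − 1 = 2.1415%
Chile: (1 + 0.0230)/(1 + 0.0881) − 1 = -5.9829%
Differential = 2.1415% − (-5.9829%) = 8.1244% → 8.12%.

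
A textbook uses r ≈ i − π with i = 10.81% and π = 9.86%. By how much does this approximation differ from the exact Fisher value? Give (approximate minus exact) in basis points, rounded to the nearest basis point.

9 basis points

Approximate: r ≈ 10.810% − 9.860% = 0.9500%
Exact: (1 + 0.1081)/(1 + 0.0986) − 1 = 0.8647%
Error = 0.9500% − 0.8647% = 0.0853% → 9 basis points.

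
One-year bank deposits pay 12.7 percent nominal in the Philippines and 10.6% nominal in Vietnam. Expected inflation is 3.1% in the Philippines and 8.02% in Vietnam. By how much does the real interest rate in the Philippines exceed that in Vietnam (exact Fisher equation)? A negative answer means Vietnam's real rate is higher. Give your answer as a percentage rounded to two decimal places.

6.92%

The Philippines: (1 + 0.1270)/(1 + 0.0310) − 1 = 9.3113%
Vietnam: (1 + 0.1060)/(1 + 0.0802) − 1 = 2.3884%
Differential = 9.3113% − 2.3884% = 6.9229% → 6.92%.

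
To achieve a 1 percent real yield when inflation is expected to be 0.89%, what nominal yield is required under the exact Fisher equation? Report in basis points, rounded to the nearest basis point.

190 basis points

(1 + i) = (1 + r)(1 + π) = 1.01000 × 1.00890 = 1.018989
i = 1.018989 − 1, so the required nominal rate is 190 basis points.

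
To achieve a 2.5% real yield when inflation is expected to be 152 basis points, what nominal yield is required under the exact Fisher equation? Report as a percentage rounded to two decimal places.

4.06%

(1 + i) = (1 + r)(1 + π) = 1.02500 × 1.01520 = 1.04058
i = 1.04058 − 1, so the required nominal rate is 4.06%.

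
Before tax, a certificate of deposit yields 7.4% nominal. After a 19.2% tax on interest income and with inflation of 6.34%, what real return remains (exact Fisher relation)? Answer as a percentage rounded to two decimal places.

-0.34%

After-tax nominal return = 7.4% × (1 − 0.192) = 5.9792%.
1 + r = 1.059792 / 1.06340 = 0.996607
After-tax real rate = 0.996607 − 1 → -0.34%.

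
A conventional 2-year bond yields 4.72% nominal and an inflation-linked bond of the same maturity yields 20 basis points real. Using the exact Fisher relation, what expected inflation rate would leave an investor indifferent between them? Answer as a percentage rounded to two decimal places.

(1 + π) = (1 + i)/(1 + r) = 1.04720 / 1.00200 = 1.045110
Break-even inflation = 1.045110 − 1 → 4.51%.

4.51%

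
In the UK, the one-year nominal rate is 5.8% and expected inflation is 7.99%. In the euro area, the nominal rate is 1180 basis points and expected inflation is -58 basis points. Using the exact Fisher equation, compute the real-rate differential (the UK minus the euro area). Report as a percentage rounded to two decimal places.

-14.48%

The UK: (1 + 0.0580)/(1 + 0.0799) − 1 = -2.0280%
The euro area: (1 + 0.1180)/(1 − 0.0058) − 1 = 12.4522%
Differential = -2.0280% − 12.4522% = -14.4802% → -14.48%.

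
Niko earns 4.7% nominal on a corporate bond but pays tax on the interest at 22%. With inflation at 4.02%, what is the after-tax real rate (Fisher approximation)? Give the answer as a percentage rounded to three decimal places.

After-tax nominal return = 4.7% × (1 − 0.22) = 3.6660%.
r ≈ 3.6660% − 4.02% → -0.354%.

-0.354%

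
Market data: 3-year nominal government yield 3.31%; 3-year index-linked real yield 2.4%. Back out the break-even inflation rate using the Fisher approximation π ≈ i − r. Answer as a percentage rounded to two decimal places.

π ≈ i − r = 3.31% − 2.4% → 0.91%.

0.91%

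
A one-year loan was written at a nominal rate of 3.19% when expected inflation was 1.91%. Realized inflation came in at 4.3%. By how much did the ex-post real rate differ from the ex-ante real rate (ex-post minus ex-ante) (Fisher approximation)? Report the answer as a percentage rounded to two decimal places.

-2.39%

Ex-ante: 3.19% − 1.91% = 1.280%
Ex-post: 3.19% − 4.3% = -1.110%
Difference (ex-post − ex-ante) = -2.3900% → -2.39%.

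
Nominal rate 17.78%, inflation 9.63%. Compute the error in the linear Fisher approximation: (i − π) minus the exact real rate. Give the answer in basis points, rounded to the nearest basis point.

72 basis points

Approximate: r ≈ 17.780% − 9.630% = 8.1500%
Exact: (1 + 0.1778)/(1 + 0.0963) − 1 = 7.4341%
Error = 8.1500% − 7.4341% = 0.7159% → 72 basis points.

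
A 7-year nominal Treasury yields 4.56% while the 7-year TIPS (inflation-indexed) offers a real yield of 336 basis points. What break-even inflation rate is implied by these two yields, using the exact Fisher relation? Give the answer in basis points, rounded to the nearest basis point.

116 basis points

(1 + π) = (1 + i)/(1 + r) = 1.04560 / 1.03360 = 1.011610
Break-even inflation = 1.011610 − 1 → 116 basis points.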